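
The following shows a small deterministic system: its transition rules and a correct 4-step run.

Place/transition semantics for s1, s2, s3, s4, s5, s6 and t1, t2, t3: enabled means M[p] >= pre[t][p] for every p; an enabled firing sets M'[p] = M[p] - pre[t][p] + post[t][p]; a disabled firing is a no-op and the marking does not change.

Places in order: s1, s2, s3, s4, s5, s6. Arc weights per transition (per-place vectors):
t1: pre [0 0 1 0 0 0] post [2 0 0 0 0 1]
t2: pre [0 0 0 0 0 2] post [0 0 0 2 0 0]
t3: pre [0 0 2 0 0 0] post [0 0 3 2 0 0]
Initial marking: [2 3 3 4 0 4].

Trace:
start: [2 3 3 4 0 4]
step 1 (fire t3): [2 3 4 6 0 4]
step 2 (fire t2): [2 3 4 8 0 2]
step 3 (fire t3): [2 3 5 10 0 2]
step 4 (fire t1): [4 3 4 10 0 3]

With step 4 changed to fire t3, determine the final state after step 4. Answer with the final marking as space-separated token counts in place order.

2 3 6 12 0 2

(re-executing from step 4 with the substitution; state before step 4: [2 3 5 10 0 2])
step 4 (fire t3): [2 3 6 12 0 2]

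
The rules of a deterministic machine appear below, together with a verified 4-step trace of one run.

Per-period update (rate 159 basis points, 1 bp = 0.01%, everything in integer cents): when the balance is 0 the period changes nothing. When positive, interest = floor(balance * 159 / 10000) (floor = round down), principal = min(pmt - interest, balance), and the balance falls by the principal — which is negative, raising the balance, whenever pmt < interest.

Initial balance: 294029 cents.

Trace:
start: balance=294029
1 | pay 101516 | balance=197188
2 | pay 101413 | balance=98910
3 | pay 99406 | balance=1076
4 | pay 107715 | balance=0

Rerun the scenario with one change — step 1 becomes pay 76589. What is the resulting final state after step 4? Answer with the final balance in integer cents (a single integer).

(re-executing from step 1 with the substitution; state before step 1: balance=294029)
1 | pay 76589 | balance=222115
2 | pay 101413 | balance=124233
3 | pay 99406 | balance=26802
4 | pay 107715 | balance=0

0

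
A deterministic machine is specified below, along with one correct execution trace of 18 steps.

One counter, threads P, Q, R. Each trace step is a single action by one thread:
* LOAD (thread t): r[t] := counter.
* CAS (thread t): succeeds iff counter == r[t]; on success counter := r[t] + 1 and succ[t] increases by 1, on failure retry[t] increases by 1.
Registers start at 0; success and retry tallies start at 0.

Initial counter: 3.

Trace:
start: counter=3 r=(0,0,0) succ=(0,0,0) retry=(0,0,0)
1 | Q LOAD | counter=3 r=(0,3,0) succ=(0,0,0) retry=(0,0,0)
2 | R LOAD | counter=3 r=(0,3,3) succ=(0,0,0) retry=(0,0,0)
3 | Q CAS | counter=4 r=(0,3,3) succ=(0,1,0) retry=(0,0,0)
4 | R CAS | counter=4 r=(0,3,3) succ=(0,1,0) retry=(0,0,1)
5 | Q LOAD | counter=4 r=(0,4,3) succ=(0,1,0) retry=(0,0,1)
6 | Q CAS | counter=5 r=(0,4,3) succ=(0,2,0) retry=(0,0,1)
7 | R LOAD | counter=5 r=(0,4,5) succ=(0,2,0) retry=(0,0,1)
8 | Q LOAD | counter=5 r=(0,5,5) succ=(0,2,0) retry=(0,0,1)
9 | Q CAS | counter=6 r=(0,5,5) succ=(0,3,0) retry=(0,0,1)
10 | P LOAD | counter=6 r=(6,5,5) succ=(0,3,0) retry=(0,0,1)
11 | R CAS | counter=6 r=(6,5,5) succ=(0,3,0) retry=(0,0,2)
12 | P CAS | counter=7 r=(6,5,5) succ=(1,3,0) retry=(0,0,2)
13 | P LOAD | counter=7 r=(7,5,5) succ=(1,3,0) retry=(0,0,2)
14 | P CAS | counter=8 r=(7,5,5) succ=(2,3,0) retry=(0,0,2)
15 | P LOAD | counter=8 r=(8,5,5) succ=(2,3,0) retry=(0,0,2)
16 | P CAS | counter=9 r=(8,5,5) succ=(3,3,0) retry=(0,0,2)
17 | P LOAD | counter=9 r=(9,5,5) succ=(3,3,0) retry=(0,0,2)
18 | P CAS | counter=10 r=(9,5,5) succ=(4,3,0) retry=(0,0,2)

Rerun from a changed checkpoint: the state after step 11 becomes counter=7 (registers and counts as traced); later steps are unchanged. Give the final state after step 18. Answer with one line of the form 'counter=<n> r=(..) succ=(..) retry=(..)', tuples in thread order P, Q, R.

state after step 11 := counter=7 r=(6,5,5) succ=(0,3,0) retry=(0,0,2)
12 | P CAS | counter=7 r=(6,5,5) succ=(0,3,0) retry=(1,0,2)
13 | P LOAD | counter=7 r=(7,5,5) succ=(0,3,0) retry=(1,0,2)
14 | P CAS | counter=8 r=(7,5,5) succ=(1,3,0) retry=(1,0,2)
15 | P LOAD | counter=8 r=(8,5,5) succ=(1,3,0) retry=(1,0,2)
16 | P CAS | counter=9 r=(8,5,5) succ=(2,3,0) retry=(1,0,2)
17 | P LOAD | counter=9 r=(9,5,5) succ=(2,3,0) retry=(1,0,2)
18 | P CAS | counter=10 r=(9,5,5) succ=(3,3,0) retry=(1,0,2)

counter=10 r=(9,5,5) succ=(3,3,0) retry=(1,0,2)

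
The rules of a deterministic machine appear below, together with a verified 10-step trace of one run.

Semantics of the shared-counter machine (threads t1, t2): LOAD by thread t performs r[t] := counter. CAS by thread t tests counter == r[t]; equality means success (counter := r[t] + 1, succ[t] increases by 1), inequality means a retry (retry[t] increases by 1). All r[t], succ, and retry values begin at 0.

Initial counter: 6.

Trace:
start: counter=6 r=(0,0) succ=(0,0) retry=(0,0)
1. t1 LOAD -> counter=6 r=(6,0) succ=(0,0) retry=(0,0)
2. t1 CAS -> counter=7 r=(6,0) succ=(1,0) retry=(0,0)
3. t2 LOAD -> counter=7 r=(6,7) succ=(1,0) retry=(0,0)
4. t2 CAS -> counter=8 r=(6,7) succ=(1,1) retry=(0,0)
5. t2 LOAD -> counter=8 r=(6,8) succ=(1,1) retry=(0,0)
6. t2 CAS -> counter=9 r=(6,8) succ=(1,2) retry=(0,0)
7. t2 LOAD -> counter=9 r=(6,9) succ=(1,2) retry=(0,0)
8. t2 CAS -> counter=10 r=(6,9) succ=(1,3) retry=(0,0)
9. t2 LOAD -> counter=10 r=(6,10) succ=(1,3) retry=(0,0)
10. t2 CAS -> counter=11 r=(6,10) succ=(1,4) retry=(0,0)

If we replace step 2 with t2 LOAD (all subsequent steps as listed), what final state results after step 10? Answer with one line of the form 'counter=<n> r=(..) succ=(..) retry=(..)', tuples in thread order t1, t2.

(re-executing from step 2 with the substitution; state before step 2: counter=6 r=(6,0) succ=(0,0) retry=(0,0))
2. t2 LOAD -> counter=6 r=(6,6) succ=(0,0) retry=(0,0)
3. t2 LOAD -> counter=6 r=(6,6) succ=(0,0) retry=(0,0)
4. t2 CAS -> counter=7 r=(6,6) succ=(0,1) retry=(0,0)
5. t2 LOAD -> counter=7 r=(6,7) succ=(0,1) retry=(0,0)
6. t2 CAS -> counter=8 r=(6,7) succ=(0,2) retry=(0,0)
7. t2 LOAD -> counter=8 r=(6,8) succ=(0,2) retry=(0,0)
8. t2 CAS -> counter=9 r=(6,8) succ=(0,3) retry=(0,0)
9. t2 LOAD -> counter=9 r=(6,9) succ=(0,3) retry=(0,0)
10. t2 CAS -> counter=10 r=(6,9) succ=(0,4) retry=(0,0)

counter=10 r=(6,9) succ=(0,4) retry=(0,0)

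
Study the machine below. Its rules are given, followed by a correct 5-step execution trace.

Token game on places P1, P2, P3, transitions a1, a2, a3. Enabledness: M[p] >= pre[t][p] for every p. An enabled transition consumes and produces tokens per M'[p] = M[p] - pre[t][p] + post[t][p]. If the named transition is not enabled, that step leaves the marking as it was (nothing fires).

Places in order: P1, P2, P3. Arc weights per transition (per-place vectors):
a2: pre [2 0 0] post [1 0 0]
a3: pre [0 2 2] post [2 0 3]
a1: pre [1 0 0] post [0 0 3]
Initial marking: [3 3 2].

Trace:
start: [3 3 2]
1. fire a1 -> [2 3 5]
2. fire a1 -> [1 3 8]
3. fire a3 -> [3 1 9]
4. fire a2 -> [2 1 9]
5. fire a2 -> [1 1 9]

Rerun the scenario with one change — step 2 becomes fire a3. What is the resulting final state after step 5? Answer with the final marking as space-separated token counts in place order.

(re-executing from step 2 with the substitution; state before step 2: [2 3 5])
2. fire a3 -> [4 1 6]
3. fire a3 -> [4 1 6]
4. fire a2 -> [3 1 6]
5. fire a2 -> [2 1 6]

2 1 6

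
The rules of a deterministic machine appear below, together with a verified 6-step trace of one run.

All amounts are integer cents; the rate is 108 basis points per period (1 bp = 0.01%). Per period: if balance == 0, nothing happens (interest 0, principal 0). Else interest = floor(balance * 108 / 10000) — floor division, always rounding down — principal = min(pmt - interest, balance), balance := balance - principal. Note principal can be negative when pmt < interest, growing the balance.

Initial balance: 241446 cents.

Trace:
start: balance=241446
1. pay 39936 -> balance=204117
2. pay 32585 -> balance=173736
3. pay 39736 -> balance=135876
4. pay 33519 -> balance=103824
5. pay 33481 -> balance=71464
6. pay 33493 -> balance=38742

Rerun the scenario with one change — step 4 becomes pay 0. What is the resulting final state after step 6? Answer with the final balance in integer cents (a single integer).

72989

(re-executing from step 4 with the substitution; state before step 4: balance=135876)
4. pay 0 -> balance=137343
5. pay 33481 -> balance=105345
6. pay 33493 -> balance=72989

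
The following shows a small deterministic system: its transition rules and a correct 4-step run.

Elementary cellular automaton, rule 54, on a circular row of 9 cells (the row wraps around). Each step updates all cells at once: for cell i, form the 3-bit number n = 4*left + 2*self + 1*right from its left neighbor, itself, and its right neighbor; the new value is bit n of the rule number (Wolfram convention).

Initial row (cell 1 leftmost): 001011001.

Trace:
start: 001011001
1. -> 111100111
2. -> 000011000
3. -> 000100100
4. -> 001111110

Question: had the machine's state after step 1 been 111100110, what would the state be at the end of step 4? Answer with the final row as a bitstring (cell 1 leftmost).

011111000

state after step 1 := 111100110
2. -> 000011001
3. -> 100100111
4. -> 011111000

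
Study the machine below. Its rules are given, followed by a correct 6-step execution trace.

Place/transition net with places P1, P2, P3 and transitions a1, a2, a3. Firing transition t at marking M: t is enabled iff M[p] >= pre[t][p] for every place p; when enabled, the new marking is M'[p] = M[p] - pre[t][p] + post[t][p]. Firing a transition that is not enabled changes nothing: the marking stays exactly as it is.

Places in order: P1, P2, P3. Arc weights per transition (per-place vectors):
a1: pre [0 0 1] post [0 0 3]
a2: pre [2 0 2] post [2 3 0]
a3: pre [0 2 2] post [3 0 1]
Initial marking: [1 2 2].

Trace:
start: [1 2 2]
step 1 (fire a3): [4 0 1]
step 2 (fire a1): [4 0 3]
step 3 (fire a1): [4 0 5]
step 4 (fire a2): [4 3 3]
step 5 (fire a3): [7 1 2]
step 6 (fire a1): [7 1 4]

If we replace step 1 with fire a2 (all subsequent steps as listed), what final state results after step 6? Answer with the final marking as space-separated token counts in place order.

4 0 7

(re-executing from step 1 with the substitution; state before step 1: [1 2 2])
step 1 (fire a2): [1 2 2]
step 2 (fire a1): [1 2 4]
step 3 (fire a1): [1 2 6]
step 4 (fire a2): [1 2 6]
step 5 (fire a3): [4 0 5]
step 6 (fire a1): [4 0 7]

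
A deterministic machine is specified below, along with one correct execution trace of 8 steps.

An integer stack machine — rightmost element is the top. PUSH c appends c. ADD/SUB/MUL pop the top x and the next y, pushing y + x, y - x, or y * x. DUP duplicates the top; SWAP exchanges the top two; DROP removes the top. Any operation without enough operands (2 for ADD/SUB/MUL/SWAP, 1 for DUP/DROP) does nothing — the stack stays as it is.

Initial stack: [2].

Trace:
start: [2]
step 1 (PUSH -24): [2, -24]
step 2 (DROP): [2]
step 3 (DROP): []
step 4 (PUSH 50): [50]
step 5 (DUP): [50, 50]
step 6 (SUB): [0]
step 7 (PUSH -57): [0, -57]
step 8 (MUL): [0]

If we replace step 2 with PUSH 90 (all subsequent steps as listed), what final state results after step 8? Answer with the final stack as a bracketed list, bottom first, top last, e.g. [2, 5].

(re-executing from step 2 with the substitution; state before step 2: [2, -24])
step 2 (PUSH 90): [2, -24, 90]
step 3 (DROP): [2, -24]
step 4 (PUSH 50): [2, -24, 50]
step 5 (DUP): [2, -24, 50, 50]
step 6 (SUB): [2, -24, 0]
step 7 (PUSH -57): [2, -24, 0, -57]
step 8 (MUL): [2, -24, 0]

[2, -24, 0]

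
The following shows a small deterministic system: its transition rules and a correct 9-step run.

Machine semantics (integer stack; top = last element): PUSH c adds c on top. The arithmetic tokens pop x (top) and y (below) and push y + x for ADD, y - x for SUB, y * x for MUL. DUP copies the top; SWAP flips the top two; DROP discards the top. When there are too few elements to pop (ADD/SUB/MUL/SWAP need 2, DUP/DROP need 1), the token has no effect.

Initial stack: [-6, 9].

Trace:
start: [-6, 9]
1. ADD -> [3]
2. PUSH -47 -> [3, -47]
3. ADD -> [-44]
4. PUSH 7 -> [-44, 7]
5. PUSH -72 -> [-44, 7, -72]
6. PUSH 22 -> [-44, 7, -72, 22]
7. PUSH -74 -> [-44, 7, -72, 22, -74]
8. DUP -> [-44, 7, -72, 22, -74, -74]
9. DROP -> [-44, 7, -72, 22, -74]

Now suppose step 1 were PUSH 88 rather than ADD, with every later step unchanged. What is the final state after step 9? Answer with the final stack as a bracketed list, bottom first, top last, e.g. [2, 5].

[-6, 9, 41, 7, -72, 22, -74]

(re-executing from step 1 with the substitution; state before step 1: [-6, 9])
1. PUSH 88 -> [-6, 9, 88]
2. PUSH -47 -> [-6, 9, 88, -47]
3. ADD -> [-6, 9, 41]
4. PUSH 7 -> [-6, 9, 41, 7]
5. PUSH -72 -> [-6, 9, 41, 7, -72]
6. PUSH 22 -> [-6, 9, 41, 7, -72, 22]
7. PUSH -74 -> [-6, 9, 41, 7, -72, 22, -74]
8. DUP -> [-6, 9, 41, 7, -72, 22, -74, -74]
9. DROP -> [-6, 9, 41, 7, -72, 22, -74]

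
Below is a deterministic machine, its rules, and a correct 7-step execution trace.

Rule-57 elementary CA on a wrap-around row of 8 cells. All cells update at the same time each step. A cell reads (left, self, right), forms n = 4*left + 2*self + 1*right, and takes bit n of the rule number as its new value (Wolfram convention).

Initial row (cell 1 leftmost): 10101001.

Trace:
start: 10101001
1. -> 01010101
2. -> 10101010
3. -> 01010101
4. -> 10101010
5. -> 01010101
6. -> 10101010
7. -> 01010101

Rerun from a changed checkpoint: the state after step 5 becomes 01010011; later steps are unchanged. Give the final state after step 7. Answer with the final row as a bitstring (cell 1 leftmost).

state after step 5 := 01010011
6. -> 10101010
7. -> 01010101

01010101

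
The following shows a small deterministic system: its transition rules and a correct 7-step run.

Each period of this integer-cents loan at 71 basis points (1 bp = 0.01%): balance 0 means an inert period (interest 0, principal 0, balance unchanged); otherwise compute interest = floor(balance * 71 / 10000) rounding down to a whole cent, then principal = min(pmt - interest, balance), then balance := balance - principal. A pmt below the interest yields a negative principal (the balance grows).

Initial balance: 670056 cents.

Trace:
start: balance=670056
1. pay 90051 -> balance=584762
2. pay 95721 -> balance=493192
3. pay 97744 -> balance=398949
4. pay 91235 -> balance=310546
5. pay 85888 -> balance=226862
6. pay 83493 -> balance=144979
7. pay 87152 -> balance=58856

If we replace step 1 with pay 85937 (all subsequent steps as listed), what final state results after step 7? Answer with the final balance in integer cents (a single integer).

63150

(re-executing from step 1 with the substitution; state before step 1: balance=670056)
1. pay 85937 -> balance=588876
2. pay 95721 -> balance=497336
3. pay 97744 -> balance=403123
4. pay 91235 -> balance=314750
5. pay 85888 -> balance=231096
6. pay 83493 -> balance=149243
7. pay 87152 -> balance=63150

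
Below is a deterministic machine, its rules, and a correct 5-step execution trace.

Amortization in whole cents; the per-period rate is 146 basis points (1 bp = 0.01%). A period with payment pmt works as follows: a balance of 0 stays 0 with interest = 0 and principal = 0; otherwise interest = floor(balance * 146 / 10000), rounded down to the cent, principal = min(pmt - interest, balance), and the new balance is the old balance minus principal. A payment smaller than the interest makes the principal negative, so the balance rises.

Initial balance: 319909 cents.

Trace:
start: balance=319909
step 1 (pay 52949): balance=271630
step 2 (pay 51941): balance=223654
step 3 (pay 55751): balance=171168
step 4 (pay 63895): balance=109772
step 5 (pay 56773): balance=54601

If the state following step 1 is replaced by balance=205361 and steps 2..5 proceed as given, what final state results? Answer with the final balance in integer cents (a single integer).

0

state after step 1 := balance=205361
step 2 (pay 51941): balance=156418
step 3 (pay 55751): balance=102950
step 4 (pay 63895): balance=40558
step 5 (pay 56773): balance=0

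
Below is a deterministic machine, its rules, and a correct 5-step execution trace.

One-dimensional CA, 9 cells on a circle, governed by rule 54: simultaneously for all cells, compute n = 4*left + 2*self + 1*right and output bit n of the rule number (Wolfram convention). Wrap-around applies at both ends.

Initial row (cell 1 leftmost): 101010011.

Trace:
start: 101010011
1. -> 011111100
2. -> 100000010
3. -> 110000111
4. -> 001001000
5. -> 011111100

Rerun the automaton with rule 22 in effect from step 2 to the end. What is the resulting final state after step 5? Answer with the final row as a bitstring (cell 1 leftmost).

011111100

(re-executing steps 2..5 under rule 22; state before step 2: 011111100)
2. -> 100000010
3. -> 110000110
4. -> 001001000
5. -> 011111100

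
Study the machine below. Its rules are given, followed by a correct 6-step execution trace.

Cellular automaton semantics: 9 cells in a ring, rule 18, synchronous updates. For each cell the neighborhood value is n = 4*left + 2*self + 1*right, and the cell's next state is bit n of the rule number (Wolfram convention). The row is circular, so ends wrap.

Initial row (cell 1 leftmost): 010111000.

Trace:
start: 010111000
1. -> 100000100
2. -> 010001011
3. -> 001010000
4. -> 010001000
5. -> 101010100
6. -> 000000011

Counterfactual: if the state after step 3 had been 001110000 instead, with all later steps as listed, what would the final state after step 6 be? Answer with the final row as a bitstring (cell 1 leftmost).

000000011

state after step 3 := 001110000
4. -> 010001000
5. -> 101010100
6. -> 000000011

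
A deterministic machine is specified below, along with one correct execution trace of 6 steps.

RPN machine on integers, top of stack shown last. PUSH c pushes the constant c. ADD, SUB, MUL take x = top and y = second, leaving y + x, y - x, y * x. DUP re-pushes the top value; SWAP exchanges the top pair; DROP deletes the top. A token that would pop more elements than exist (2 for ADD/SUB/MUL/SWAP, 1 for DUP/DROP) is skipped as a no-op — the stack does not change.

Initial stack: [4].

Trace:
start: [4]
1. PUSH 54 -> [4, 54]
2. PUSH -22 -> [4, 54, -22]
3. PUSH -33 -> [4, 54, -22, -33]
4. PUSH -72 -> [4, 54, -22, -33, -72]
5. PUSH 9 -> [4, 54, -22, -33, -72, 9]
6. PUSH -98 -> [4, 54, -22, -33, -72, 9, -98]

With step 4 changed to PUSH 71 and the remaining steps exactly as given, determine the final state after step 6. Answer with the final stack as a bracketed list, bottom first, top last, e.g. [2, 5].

(re-executing from step 4 with the substitution; state before step 4: [4, 54, -22, -33])
4. PUSH 71 -> [4, 54, -22, -33, 71]
5. PUSH 9 -> [4, 54, -22, -33, 71, 9]
6. PUSH -98 -> [4, 54, -22, -33, 71, 9, -98]

[4, 54, -22, -33, 71, 9, -98]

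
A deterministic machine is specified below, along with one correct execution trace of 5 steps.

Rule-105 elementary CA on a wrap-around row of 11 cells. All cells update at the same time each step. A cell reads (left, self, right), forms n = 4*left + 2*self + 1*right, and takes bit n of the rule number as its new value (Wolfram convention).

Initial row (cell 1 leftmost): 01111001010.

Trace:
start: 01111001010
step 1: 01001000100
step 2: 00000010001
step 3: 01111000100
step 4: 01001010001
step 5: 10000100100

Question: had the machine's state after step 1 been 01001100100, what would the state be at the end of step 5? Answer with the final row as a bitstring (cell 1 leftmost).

state after step 1 := 01001100100
step 2: 00001100001
step 3: 01101101100
step 4: 01111111101
step 5: 11000000110

11000000110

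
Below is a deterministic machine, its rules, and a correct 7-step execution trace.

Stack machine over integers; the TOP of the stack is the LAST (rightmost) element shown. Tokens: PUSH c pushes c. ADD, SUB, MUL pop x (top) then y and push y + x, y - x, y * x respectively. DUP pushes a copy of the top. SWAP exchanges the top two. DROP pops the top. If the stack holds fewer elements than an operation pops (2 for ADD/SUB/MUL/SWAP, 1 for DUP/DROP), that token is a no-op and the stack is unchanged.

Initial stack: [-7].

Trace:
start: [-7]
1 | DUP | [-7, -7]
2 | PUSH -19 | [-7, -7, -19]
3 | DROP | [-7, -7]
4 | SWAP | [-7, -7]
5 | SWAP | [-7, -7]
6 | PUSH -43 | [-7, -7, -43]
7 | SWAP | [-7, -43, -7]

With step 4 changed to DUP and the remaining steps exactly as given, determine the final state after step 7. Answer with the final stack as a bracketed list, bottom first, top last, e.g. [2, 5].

[-7, -7, -43, -7]

(re-executing from step 4 with the substitution; state before step 4: [-7, -7])
4 | DUP | [-7, -7, -7]
5 | SWAP | [-7, -7, -7]
6 | PUSH -43 | [-7, -7, -7, -43]
7 | SWAP | [-7, -7, -43, -7]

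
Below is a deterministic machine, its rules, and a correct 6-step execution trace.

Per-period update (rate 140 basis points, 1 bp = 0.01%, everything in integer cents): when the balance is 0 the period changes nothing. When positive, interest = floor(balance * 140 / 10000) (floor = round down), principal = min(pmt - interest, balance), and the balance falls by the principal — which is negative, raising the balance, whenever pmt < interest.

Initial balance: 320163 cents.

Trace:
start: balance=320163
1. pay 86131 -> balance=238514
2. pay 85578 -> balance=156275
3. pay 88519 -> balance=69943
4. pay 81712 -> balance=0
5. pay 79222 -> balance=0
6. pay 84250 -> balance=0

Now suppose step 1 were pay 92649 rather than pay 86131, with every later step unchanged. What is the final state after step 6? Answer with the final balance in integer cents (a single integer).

(re-executing from step 1 with the substitution; state before step 1: balance=320163)
1. pay 92649 -> balance=231996
2. pay 85578 -> balance=149665
3. pay 88519 -> balance=63241
4. pay 81712 -> balance=0
5. pay 79222 -> balance=0
6. pay 84250 -> balance=0

0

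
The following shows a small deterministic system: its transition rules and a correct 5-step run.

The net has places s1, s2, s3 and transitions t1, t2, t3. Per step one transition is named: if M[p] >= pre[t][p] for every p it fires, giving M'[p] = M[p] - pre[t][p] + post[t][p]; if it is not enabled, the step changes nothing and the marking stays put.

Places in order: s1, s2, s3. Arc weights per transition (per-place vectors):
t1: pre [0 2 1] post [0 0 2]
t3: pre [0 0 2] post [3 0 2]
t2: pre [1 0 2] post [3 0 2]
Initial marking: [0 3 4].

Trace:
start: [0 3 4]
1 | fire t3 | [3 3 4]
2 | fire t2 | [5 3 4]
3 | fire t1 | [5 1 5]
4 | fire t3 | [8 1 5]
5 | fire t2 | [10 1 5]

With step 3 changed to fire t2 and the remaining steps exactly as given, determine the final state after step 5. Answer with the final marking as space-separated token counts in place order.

(re-executing from step 3 with the substitution; state before step 3: [5 3 4])
3 | fire t2 | [7 3 4]
4 | fire t3 | [10 3 4]
5 | fire t2 | [12 3 4]

12 3 4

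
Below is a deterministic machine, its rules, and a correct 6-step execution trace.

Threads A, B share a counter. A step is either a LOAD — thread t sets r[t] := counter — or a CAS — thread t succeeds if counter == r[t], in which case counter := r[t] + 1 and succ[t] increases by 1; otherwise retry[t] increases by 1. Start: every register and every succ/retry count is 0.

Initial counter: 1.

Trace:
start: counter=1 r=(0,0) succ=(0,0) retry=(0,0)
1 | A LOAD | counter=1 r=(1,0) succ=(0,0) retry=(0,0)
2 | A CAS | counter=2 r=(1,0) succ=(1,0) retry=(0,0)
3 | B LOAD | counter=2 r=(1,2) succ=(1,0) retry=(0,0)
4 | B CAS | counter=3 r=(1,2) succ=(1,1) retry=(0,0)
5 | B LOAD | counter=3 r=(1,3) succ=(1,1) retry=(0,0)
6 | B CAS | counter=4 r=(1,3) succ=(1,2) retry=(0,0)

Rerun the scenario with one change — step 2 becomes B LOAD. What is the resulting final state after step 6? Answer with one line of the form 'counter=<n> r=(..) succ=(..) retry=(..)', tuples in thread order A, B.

counter=3 r=(1,2) succ=(0,2) retry=(0,0)

(re-executing from step 2 with the substitution; state before step 2: counter=1 r=(1,0) succ=(0,0) retry=(0,0))
2 | B LOAD | counter=1 r=(1,1) succ=(0,0) retry=(0,0)
3 | B LOAD | counter=1 r=(1,1) succ=(0,0) retry=(0,0)
4 | B CAS | counter=2 r=(1,1) succ=(0,1) retry=(0,0)
5 | B LOAD | counter=2 r=(1,2) succ=(0,1) retry=(0,0)
6 | B CAS | counter=3 r=(1,2) succ=(0,2) retry=(0,0)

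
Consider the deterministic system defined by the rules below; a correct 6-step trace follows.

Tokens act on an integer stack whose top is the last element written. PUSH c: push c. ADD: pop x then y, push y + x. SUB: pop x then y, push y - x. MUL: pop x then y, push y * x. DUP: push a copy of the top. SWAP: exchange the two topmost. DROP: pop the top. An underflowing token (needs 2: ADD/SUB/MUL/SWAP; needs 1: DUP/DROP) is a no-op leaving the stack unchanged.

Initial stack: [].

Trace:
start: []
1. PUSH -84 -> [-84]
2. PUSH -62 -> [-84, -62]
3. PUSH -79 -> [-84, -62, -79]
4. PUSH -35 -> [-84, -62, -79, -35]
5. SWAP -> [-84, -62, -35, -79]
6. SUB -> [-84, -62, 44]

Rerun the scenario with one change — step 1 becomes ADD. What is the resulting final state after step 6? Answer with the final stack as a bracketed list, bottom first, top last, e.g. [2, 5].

[-62, 44]

(re-executing from step 1 with the substitution; state before step 1: [])
1. ADD -> []
2. PUSH -62 -> [-62]
3. PUSH -79 -> [-62, -79]
4. PUSH -35 -> [-62, -79, -35]
5. SWAP -> [-62, -35, -79]
6. SUB -> [-62, 44]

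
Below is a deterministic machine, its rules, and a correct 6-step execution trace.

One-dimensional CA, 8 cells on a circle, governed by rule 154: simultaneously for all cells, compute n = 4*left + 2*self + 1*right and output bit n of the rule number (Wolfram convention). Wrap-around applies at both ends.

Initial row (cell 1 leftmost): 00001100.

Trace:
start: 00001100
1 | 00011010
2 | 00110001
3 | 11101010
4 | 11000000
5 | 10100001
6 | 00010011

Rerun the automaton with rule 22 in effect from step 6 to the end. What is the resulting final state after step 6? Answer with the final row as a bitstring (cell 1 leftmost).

00110010

(re-executing step 6 under rule 22; state before step 6: 10100001)
6 | 00110010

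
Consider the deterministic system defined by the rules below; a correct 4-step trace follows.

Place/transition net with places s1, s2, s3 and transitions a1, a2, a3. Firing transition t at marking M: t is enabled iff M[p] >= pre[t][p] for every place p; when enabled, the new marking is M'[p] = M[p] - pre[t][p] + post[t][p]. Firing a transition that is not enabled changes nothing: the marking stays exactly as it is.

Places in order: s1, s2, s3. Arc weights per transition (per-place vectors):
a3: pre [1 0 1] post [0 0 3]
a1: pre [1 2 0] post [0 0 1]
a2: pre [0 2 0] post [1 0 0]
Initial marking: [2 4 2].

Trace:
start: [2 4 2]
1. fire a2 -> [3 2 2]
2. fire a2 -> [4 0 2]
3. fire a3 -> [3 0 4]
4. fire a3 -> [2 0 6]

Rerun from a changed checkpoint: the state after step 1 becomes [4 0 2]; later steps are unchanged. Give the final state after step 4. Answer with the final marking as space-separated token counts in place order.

2 0 6

state after step 1 := [4 0 2]
2. fire a2 -> [4 0 2]
3. fire a3 -> [3 0 4]
4. fire a3 -> [2 0 6]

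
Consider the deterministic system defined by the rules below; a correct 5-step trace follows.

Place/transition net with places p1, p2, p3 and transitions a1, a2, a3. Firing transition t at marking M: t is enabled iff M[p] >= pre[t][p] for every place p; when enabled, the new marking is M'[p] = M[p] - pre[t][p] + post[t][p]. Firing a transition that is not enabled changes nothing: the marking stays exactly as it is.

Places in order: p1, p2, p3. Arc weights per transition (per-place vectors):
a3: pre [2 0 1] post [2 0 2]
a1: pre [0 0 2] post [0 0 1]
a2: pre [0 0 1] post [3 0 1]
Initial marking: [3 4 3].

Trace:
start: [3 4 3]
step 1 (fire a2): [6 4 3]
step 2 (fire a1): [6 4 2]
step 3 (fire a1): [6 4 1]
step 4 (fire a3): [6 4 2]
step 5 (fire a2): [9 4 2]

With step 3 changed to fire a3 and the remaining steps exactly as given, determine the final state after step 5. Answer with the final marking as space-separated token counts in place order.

(re-executing from step 3 with the substitution; state before step 3: [6 4 2])
step 3 (fire a3): [6 4 3]
step 4 (fire a3): [6 4 4]
step 5 (fire a2): [9 4 4]

9 4 4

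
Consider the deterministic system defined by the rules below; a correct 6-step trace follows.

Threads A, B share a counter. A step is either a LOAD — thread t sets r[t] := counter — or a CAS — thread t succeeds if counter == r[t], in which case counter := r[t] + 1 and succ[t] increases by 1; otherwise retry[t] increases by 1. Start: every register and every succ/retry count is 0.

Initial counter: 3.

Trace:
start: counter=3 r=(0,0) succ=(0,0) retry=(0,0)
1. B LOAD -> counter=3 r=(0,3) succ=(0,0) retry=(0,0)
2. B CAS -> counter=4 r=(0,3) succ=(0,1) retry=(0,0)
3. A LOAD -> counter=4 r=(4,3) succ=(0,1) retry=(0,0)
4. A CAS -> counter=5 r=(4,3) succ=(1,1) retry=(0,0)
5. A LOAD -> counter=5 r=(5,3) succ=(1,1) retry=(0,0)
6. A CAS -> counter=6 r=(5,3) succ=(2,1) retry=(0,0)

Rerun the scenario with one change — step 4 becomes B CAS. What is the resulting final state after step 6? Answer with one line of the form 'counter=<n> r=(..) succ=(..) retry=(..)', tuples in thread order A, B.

counter=5 r=(4,3) succ=(1,1) retry=(0,1)

(re-executing from step 4 with the substitution; state before step 4: counter=4 r=(4,3) succ=(0,1) retry=(0,0))
4. B CAS -> counter=4 r=(4,3) succ=(0,1) retry=(0,1)
5. A LOAD -> counter=4 r=(4,3) succ=(0,1) retry=(0,1)
6. A CAS -> counter=5 r=(4,3) succ=(1,1) retry=(0,1)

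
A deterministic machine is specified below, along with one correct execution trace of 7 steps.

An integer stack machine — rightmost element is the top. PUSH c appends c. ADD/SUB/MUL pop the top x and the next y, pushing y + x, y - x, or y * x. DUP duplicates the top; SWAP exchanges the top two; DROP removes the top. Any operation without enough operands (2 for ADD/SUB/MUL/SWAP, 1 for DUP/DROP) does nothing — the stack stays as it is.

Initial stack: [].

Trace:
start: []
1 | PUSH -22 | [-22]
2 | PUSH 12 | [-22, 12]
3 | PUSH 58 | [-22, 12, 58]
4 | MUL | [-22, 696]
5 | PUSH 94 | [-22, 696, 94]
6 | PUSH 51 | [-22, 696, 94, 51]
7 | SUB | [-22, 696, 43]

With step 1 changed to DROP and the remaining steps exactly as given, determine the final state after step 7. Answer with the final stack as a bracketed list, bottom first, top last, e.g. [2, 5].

[696, 43]

(re-executing from step 1 with the substitution; state before step 1: [])
1 | DROP | []
2 | PUSH 12 | [12]
3 | PUSH 58 | [12, 58]
4 | MUL | [696]
5 | PUSH 94 | [696, 94]
6 | PUSH 51 | [696, 94, 51]
7 | SUB | [696, 43]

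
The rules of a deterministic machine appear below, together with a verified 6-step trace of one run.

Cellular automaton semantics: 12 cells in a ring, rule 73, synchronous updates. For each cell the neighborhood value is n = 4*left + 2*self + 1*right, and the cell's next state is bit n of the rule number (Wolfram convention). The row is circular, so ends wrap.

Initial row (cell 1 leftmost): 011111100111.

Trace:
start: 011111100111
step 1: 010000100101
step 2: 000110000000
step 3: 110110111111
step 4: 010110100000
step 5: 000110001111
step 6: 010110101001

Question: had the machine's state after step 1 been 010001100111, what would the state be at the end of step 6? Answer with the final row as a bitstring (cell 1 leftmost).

state after step 1 := 010001100111
step 2: 000101100101
step 3: 010001100000
step 4: 000101101111
step 5: 010001101001
step 6: 000101100000

000101100000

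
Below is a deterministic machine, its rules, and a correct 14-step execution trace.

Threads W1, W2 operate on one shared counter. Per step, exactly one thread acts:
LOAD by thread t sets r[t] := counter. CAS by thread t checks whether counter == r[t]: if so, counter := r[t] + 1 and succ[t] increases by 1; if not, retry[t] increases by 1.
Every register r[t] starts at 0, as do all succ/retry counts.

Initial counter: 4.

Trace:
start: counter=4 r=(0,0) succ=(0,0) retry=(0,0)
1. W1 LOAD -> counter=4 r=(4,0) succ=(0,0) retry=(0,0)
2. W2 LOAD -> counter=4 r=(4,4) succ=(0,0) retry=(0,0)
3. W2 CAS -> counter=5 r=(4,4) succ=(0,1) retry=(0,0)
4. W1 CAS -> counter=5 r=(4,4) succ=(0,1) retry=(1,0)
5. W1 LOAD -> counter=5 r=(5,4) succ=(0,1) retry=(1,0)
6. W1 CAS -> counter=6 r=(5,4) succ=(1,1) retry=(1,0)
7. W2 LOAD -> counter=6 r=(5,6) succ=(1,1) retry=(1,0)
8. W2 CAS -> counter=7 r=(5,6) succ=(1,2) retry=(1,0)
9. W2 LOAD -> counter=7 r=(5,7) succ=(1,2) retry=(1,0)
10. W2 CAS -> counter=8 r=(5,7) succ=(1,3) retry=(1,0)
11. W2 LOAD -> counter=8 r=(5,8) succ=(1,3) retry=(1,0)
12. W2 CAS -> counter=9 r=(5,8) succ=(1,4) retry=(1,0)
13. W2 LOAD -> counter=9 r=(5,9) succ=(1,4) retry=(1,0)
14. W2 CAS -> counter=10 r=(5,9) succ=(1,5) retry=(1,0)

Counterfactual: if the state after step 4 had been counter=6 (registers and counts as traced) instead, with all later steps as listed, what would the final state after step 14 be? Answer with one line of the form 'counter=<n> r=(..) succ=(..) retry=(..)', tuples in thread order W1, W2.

state after step 4 := counter=6 r=(4,4) succ=(0,1) retry=(1,0)
5. W1 LOAD -> counter=6 r=(6,4) succ=(0,1) retry=(1,0)
6. W1 CAS -> counter=7 r=(6,4) succ=(1,1) retry=(1,0)
7. W2 LOAD -> counter=7 r=(6,7) succ=(1,1) retry=(1,0)
8. W2 CAS -> counter=8 r=(6,7) succ=(1,2) retry=(1,0)
9. W2 LOAD -> counter=8 r=(6,8) succ=(1,2) retry=(1,0)
10. W2 CAS -> counter=9 r=(6,8) succ=(1,3) retry=(1,0)
11. W2 LOAD -> counter=9 r=(6,9) succ=(1,3) retry=(1,0)
12. W2 CAS -> counter=10 r=(6,9) succ=(1,4) retry=(1,0)
13. W2 LOAD -> counter=10 r=(6,10) succ=(1,4) retry=(1,0)
14. W2 CAS -> counter=11 r=(6,10) succ=(1,5) retry=(1,0)

counter=11 r=(6,10) succ=(1,5) retry=(1,0)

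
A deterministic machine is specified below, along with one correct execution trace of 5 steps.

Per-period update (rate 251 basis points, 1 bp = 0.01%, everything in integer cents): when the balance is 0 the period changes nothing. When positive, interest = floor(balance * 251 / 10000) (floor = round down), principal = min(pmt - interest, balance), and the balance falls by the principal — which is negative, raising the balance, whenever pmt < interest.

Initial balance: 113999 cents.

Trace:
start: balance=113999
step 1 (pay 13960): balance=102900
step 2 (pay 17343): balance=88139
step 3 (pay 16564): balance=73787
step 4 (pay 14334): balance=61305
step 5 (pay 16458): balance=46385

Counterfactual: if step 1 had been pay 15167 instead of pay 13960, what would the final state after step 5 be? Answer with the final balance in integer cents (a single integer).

45053

(re-executing from step 1 with the substitution; state before step 1: balance=113999)
step 1 (pay 15167): balance=101693
step 2 (pay 17343): balance=86902
step 3 (pay 16564): balance=72519
step 4 (pay 14334): balance=60005
step 5 (pay 16458): balance=45053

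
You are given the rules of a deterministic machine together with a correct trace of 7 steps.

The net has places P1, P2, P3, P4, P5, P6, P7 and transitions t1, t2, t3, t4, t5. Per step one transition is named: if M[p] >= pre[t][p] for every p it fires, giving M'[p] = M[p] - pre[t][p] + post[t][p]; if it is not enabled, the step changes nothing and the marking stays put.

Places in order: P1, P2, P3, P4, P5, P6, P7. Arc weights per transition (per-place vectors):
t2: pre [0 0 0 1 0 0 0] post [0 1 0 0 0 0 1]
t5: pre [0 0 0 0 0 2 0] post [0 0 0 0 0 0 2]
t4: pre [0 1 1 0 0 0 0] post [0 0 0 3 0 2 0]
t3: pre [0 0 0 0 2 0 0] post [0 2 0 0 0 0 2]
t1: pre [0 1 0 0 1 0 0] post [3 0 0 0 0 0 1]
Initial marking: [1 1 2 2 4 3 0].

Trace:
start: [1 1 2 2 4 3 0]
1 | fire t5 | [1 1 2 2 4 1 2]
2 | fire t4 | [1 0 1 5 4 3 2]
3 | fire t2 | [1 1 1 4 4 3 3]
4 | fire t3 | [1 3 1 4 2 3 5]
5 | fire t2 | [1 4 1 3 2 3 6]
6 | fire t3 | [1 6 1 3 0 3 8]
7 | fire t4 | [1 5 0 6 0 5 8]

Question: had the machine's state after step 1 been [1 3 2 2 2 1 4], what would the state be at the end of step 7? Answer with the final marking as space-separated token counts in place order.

1 5 0 6 0 5 8

state after step 1 := [1 3 2 2 2 1 4]
2 | fire t4 | [1 2 1 5 2 3 4]
3 | fire t2 | [1 3 1 4 2 3 5]
4 | fire t3 | [1 5 1 4 0 3 7]
5 | fire t2 | [1 6 1 3 0 3 8]
6 | fire t3 | [1 6 1 3 0 3 8]
7 | fire t4 | [1 5 0 6 0 5 8]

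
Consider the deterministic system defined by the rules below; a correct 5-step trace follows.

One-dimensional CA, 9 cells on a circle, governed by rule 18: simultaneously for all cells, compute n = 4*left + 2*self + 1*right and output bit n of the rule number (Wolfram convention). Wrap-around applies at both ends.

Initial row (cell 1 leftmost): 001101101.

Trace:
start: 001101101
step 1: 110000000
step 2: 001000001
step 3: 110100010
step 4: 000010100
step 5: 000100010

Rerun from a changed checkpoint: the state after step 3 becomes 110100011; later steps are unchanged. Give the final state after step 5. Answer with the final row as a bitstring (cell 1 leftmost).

state after step 3 := 110100011
step 4: 000010100
step 5: 000100010

000100010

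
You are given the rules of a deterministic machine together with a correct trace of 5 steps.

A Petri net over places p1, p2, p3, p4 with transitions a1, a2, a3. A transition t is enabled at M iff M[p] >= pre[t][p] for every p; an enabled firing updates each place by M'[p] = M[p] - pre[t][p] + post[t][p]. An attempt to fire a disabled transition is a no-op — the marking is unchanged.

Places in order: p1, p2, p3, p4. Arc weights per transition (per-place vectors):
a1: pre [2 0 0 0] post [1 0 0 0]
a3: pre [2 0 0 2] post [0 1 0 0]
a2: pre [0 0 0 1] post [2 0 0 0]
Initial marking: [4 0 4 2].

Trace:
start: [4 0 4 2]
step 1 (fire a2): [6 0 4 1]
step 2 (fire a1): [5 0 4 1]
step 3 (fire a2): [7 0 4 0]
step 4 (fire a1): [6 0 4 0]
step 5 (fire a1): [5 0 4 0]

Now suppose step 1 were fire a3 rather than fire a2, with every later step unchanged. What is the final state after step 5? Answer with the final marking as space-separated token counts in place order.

(re-executing from step 1 with the substitution; state before step 1: [4 0 4 2])
step 1 (fire a3): [2 1 4 0]
step 2 (fire a1): [1 1 4 0]
step 3 (fire a2): [1 1 4 0]
step 4 (fire a1): [1 1 4 0]
step 5 (fire a1): [1 1 4 0]

1 1 4 0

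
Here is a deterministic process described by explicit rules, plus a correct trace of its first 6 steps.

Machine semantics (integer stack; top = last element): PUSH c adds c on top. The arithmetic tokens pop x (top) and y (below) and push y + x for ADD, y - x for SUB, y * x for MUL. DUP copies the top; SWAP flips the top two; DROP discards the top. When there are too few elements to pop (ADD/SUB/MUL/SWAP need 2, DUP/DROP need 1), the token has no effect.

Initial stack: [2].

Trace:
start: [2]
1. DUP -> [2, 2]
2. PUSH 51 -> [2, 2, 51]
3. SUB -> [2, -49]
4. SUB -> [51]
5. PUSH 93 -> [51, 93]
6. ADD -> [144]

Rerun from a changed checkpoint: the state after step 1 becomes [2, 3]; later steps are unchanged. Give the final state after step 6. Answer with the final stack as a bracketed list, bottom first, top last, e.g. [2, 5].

[143]

state after step 1 := [2, 3]
2. PUSH 51 -> [2, 3, 51]
3. SUB -> [2, -48]
4. SUB -> [50]
5. PUSH 93 -> [50, 93]
6. ADD -> [143]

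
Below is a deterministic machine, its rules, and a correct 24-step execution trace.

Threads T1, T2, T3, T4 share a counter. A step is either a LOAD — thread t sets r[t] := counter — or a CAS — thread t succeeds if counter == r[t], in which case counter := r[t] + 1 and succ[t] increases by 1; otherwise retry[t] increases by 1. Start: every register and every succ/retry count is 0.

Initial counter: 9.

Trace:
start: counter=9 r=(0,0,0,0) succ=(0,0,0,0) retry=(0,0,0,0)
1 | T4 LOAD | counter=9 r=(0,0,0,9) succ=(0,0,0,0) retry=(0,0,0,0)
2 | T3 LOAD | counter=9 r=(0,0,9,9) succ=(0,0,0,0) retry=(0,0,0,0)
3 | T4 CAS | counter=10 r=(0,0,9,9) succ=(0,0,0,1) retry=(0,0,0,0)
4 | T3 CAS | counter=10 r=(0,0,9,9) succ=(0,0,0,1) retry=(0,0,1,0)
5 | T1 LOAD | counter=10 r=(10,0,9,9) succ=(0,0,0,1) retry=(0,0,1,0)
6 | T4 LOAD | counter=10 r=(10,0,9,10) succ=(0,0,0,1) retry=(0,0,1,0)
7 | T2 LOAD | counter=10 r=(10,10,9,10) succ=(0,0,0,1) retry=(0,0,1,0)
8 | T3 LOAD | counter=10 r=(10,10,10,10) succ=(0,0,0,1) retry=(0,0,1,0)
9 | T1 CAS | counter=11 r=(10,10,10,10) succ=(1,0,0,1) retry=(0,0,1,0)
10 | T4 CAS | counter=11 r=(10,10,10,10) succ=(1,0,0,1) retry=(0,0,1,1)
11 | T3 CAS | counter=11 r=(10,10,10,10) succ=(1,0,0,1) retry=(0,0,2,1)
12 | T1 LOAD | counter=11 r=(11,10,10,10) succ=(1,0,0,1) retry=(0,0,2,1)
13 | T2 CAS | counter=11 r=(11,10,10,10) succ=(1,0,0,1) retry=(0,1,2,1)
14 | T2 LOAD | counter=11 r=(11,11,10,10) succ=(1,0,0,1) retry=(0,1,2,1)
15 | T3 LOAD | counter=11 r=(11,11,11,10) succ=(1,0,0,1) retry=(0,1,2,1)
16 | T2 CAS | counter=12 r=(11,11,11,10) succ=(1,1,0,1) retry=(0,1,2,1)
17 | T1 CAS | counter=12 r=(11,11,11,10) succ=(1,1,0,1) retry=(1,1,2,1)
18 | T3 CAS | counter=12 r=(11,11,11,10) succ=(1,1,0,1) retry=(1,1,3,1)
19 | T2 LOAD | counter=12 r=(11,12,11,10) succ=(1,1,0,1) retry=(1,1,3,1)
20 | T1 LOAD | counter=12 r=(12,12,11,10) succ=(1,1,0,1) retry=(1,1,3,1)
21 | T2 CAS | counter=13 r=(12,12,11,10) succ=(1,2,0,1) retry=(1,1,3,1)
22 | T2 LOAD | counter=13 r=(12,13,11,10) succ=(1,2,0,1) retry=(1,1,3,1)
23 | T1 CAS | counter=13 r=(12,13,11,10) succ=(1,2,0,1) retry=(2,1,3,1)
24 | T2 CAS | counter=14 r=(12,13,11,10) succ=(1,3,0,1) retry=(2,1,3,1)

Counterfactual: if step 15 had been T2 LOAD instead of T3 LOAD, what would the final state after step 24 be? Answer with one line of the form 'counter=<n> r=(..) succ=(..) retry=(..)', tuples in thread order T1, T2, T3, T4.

counter=14 r=(12,13,10,10) succ=(1,3,0,1) retry=(2,1,3,1)

(re-executing from step 15 with the substitution; state before step 15: counter=11 r=(11,11,10,10) succ=(1,0,0,1) retry=(0,1,2,1))
15 | T2 LOAD | counter=11 r=(11,11,10,10) succ=(1,0,0,1) retry=(0,1,2,1)
16 | T2 CAS | counter=12 r=(11,11,10,10) succ=(1,1,0,1) retry=(0,1,2,1)
17 | T1 CAS | counter=12 r=(11,11,10,10) succ=(1,1,0,1) retry=(1,1,2,1)
18 | T3 CAS | counter=12 r=(11,11,10,10) succ=(1,1,0,1) retry=(1,1,3,1)
19 | T2 LOAD | counter=12 r=(11,12,10,10) succ=(1,1,0,1) retry=(1,1,3,1)
20 | T1 LOAD | counter=12 r=(12,12,10,10) succ=(1,1,0,1) retry=(1,1,3,1)
21 | T2 CAS | counter=13 r=(12,12,10,10) succ=(1,2,0,1) retry=(1,1,3,1)
22 | T2 LOAD | counter=13 r=(12,13,10,10) succ=(1,2,0,1) retry=(1,1,3,1)
23 | T1 CAS | counter=13 r=(12,13,10,10) succ=(1,2,0,1) retry=(2,1,3,1)
24 | T2 CAS | counter=14 r=(12,13,10,10) succ=(1,3,0,1) retry=(2,1,3,1)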